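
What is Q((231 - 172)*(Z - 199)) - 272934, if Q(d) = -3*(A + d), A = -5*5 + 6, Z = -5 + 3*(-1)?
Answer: -236238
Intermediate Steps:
Z = -8 (Z = -5 - 3 = -8)
A = -19 (A = -25 + 6 = -19)
Q(d) = 57 - 3*d (Q(d) = -3*(-19 + d) = 57 - 3*d)
Q((231 - 172)*(Z - 199)) - 272934 = (57 - 3*(231 - 172)*(-8 - 199)) - 272934 = (57 - 177*(-207)) - 272934 = (57 - 3*(-12213)) - 272934 = (57 + 36639) - 272934 = 36696 - 272934 = -236238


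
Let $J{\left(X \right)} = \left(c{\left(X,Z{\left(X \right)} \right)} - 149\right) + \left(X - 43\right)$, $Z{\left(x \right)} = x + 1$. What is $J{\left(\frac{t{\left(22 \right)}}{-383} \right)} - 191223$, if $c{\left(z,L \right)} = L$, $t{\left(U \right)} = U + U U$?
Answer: $- \frac{73312574}{383} \approx -1.9142 \cdot 10^{5}$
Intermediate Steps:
$t{\left(U \right)} = U + U^{2}$
$Z{\left(x \right)} = 1 + x$
$J{\left(X \right)} = -191 + 2 X$ ($J{\left(X \right)} = \left(\left(1 + X\right) - 149\right) + \left(X - 43\right) = \left(-148 + X\right) + \left(X - 43\right) = \left(-148 + X\right) + \left(-43 + X\right) = -191 + 2 X$)
$J{\left(\frac{t{\left(22 \right)}}{-383} \right)} - 191223 = \left(-191 + 2 \frac{22 \left(1 + 22\right)}{-383}\right) - 191223 = \left(-191 + 2 \cdot 22 \cdot 23 \left(- \frac{1}{383}\right)\right) - 191223 = \left(-191 + 2 \cdot 506 \left(- \frac{1}{383}\right)\right) - 191223 = \left(-191 + 2 \left(- \frac{506}{383}\right)\right) - 191223 = \left(-191 - \frac{1012}{383}\right) - 191223 = - \frac{74165}{383} - 191223 = - \frac{73312574}{383}$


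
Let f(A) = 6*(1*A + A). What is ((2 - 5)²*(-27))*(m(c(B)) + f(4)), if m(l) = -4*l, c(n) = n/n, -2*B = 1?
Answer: -10692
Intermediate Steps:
B = -½ (B = -½*1 = -½ ≈ -0.50000)
f(A) = 12*A (f(A) = 6*(A + A) = 6*(2*A) = 12*A)
c(n) = 1
((2 - 5)²*(-27))*(m(c(B)) + f(4)) = ((2 - 5)²*(-27))*(-4*1 + 12*4) = ((-3)²*(-27))*(-4 + 48) = (9*(-27))*44 = -243*44 = -10692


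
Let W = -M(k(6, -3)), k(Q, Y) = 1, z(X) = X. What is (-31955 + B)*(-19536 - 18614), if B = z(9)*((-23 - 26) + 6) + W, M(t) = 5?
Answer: 1234038050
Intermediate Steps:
W = -5 (W = -1*5 = -5)
B = -392 (B = 9*((-23 - 26) + 6) - 5 = 9*(-49 + 6) - 5 = 9*(-43) - 5 = -387 - 5 = -392)
(-31955 + B)*(-19536 - 18614) = (-31955 - 392)*(-19536 - 18614) = -32347*(-38150) = 1234038050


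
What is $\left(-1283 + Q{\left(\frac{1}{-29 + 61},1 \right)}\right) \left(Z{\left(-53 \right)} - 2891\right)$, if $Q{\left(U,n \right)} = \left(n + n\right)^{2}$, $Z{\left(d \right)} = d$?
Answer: $3765376$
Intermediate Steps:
$Q{\left(U,n \right)} = 4 n^{2}$ ($Q{\left(U,n \right)} = \left(2 n\right)^{2} = 4 n^{2}$)
$\left(-1283 + Q{\left(\frac{1}{-29 + 61},1 \right)}\right) \left(Z{\left(-53 \right)} - 2891\right) = \left(-1283 + 4 \cdot 1^{2}\right) \left(-53 - 2891\right) = \left(-1283 + 4 \cdot 1\right) \left(-2944\right) = \left(-1283 + 4\right) \left(-2944\right) = \left(-1279\right) \left(-2944\right) = 3765376$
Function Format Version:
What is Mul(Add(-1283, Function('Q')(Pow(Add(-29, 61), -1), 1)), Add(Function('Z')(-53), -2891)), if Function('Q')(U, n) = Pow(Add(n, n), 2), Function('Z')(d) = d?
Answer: 3765376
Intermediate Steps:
Function('Q')(U, n) = Mul(4, Pow(n, 2)) (Function('Q')(U, n) = Pow(Mul(2, n), 2) = Mul(4, Pow(n, 2)))
Mul(Add(-1283, Function('Q')(Pow(Add(-29, 61), -1), 1)), Add(Function('Z')(-53), -2891)) = Mul(Add(-1283, Mul(4, Pow(1, 2))), Add(-53, -2891)) = Mul(Add(-1283, Mul(4, 1)), -2944) = Mul(Add(-1283, 4), -2944) = Mul(-1279, -2944) = 3765376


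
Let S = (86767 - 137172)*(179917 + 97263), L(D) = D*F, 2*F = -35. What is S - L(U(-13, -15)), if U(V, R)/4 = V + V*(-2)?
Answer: -13971256990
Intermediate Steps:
F = -35/2 (F = (½)*(-35) = -35/2 ≈ -17.500)
U(V, R) = -4*V (U(V, R) = 4*(V + V*(-2)) = 4*(V - 2*V) = 4*(-V) = -4*V)
L(D) = -35*D/2 (L(D) = D*(-35/2) = -35*D/2)
S = -13971257900 (S = -50405*277180 = -13971257900)
S - L(U(-13, -15)) = -13971257900 - (-35)*(-4*(-13))/2 = -13971257900 - (-35)*52/2 = -13971257900 - 1*(-910) = -13971257900 + 910 = -13971256990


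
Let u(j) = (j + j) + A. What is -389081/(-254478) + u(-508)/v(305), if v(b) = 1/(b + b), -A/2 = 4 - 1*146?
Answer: -16232732497/36354 ≈ -4.4652e+5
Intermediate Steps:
A = 284 (A = -2*(4 - 1*146) = -2*(4 - 146) = -2*(-142) = 284)
u(j) = 284 + 2*j (u(j) = (j + j) + 284 = 2*j + 284 = 284 + 2*j)
v(b) = 1/(2*b)
-389081/(-254478) + u(-508)/v(305) = -389081/(-254478) + (284 + 2*(-508))/(((½)/305)) = -389081*(-1/254478) + (284 - 1016)/(((½)*(1/305))) = 55583/36354 - 732/1/610 = 55583/36354 - 732*610 = 55583/36354 - 446520 = -16232732497/36354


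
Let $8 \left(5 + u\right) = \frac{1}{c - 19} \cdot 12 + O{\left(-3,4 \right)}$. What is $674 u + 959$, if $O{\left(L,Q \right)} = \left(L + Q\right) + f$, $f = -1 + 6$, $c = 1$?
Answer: $- \frac{5885}{3} \approx -1961.7$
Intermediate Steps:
$f = 5$
$O{\left(L,Q \right)} = 5 + L + Q$ ($O{\left(L,Q \right)} = \left(L + Q\right) + 5 = 5 + L + Q$)
$u = - \frac{13}{3}$ ($u = -5 + \frac{\frac{1}{1 - 19} \cdot 12 + \left(5 - 3 + 4\right)}{8} = -5 + \frac{\frac{1}{-18} \cdot 12 + 6}{8} = -5 + \frac{\left(- \frac{1}{18}\right) 12 + 6}{8} = -5 + \frac{- \frac{2}{3} + 6}{8} = -5 + \frac{1}{8} \cdot \frac{16}{3} = -5 + \frac{2}{3} = - \frac{13}{3} \approx -4.3333$)
$674 u + 959 = 674 \left(- \frac{13}{3}\right) + 959 = - \frac{8762}{3} + 959 = - \frac{5885}{3}$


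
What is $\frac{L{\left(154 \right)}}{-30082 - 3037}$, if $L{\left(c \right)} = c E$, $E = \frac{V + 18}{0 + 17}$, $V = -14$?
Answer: $- \frac{616}{563023} \approx -0.0010941$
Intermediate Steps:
$E = \frac{4}{17}$ ($E = \frac{-14 + 18}{0 + 17} = \frac{4}{17} \approx 0.23529$)
$L{\left(c \right)} = \frac{4 c}{17}$ ($L{\left(c \right)} = c \frac{4}{17} = \frac{4 c}{17}$)
$\frac{L{\left(154 \right)}}{-30082 - 3037} = \frac{\frac{4}{17} \cdot 154}{-30082 - 3037} = \frac{616}{17 \left(-30082 - 3037\right)} = \frac{616}{17 \left(-33119\right)} = \frac{616}{17} \left(- \frac{1}{33119}\right) = - \frac{616}{563023}$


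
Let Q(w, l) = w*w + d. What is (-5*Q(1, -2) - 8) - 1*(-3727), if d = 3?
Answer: 3699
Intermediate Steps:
Q(w, l) = 3 + w² (Q(w, l) = w*w + 3 = w² + 3 = 3 + w²)
(-5*Q(1, -2) - 8) - 1*(-3727) = (-5*(3 + 1²) - 8) - 1*(-3727) = (-5*(3 + 1) - 8) + 3727 = (-5*4 - 8) + 3727 = (-20 - 8) + 3727 = -28 + 3727 = 3699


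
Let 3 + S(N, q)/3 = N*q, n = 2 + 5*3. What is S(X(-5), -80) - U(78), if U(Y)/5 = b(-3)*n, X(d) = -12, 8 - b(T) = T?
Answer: 1936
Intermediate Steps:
b(T) = 8 - T
n = 17 (n = 2 + 15 = 17)
S(N, q) = -9 + 3*N*q (S(N, q) = -9 + 3*(N*q) = -9 + 3*N*q)
U(Y) = 935 (U(Y) = 5*((8 - 1*(-3))*17) = 5*((8 + 3)*17) = 5*(11*17) = 5*187 = 935)
S(X(-5), -80) - U(78) = (-9 + 3*(-12)*(-80)) - 1*935 = (-9 + 2880) - 935 = 2871 - 935 = 1936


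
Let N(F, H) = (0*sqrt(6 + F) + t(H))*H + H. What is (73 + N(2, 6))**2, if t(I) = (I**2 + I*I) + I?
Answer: 299209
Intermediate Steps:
t(I) = I + 2*I**2 (t(I) = (I**2 + I**2) + I = 2*I**2 + I = I + 2*I**2)
N(F, H) = H + H**2*(1 + 2*H) (N(F, H) = (0*sqrt(6 + F) + H*(1 + 2*H))*H + H = (0 + H*(1 + 2*H))*H + H = (H*(1 + 2*H))*H + H = H**2*(1 + 2*H) + H = H + H**2*(1 + 2*H))
(73 + N(2, 6))**2 = (73 + 6*(1 + 6*(1 + 2*6)))**2 = (73 + 6*(1 + 6*(1 + 12)))**2 = (73 + 6*(1 + 6*13))**2 = (73 + 6*(1 + 78))**2 = (73 + 6*79)**2 = (73 + 474)**2 = 547**2 = 299209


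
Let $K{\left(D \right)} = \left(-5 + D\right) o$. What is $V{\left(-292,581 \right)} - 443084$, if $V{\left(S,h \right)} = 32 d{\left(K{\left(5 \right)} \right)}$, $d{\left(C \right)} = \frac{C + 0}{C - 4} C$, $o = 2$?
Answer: $-443084$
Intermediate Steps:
$K{\left(D \right)} = -10 + 2 D$ ($K{\left(D \right)} = \left(-5 + D\right) 2 = -10 + 2 D$)
$d{\left(C \right)} = \frac{C^{2}}{-4 + C}$ ($d{\left(C \right)} = \frac{C}{-4 + C} C = \frac{C^{2}}{-4 + C}$)
$V{\left(S,h \right)} = 0$ ($V{\left(S,h \right)} = 32 \frac{\left(-10 + 2 \cdot 5\right)^{2}}{-4 + \left(-10 + 2 \cdot 5\right)} = 32 \frac{\left(-10 + 10\right)^{2}}{-4 + \left(-10 + 10\right)} = 32 \frac{0^{2}}{-4 + 0} = 32 \frac{0}{-4} = 32 \cdot 0 \left(- \frac{1}{4}\right) = 32 \cdot 0 = 0$)
$V{\left(-292,581 \right)} - 443084 = 0 - 443084 = -443084$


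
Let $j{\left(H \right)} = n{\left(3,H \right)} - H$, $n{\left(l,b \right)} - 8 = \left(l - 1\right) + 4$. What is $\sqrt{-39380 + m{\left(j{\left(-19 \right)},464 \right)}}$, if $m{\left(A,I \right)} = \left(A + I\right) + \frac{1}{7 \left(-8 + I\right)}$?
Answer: $\frac{i \sqrt{99043398930}}{1596} \approx 197.19 i$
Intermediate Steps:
$n{\left(l,b \right)} = 11 + l$ ($n{\left(l,b \right)} = 8 + \left(\left(l - 1\right) + 4\right) = 8 + \left(\left(-1 + l\right) + 4\right) = 8 + \left(3 + l\right) = 11 + l$)
$j{\left(H \right)} = 14 - H$ ($j{\left(H \right)} = \left(11 + 3\right) - H = 14 - H$)
$m{\left(A,I \right)} = A + I + \frac{1}{-56 + 7 I}$ ($m{\left(A,I \right)} = \left(A + I\right) + \frac{1}{-56 + 7 I} = A + I + \frac{1}{-56 + 7 I}$)
$\sqrt{-39380 + m{\left(j{\left(-19 \right)},464 \right)}} = \sqrt{-39380 + \frac{\frac{1}{7} + 464^{2} - 8 \left(14 - -19\right) - 3712 + \left(14 - -19\right) 464}{-8 + 464}} = \sqrt{-39380 + \frac{\frac{1}{7} + 215296 - 8 \left(14 + 19\right) - 3712 + \left(14 + 19\right) 464}{456}} = \sqrt{-39380 + \frac{\frac{1}{7} + 215296 - 264 - 3712 + 33 \cdot 464}{456}} = \sqrt{-39380 + \frac{\frac{1}{7} + 215296 - 264 - 3712 + 15312}{456}} = \sqrt{-39380 + \frac{1}{456} \cdot \frac{1586425}{7}} = \sqrt{-39380 + \frac{1586425}{3192}} = \sqrt{- \frac{124114535}{3192}} = \frac{i \sqrt{99043398930}}{1596}$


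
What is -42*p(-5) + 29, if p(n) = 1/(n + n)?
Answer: 166/5 ≈ 33.200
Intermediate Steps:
p(n) = 1/(2*n)
-42*p(-5) + 29 = -21/(-5) + 29 = -21*(-1)/5 + 29 = -42*(-1/10) + 29 = 21/5 + 29 = 166/5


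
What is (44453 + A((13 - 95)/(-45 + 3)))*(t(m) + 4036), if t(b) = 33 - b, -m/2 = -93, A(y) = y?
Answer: 3624990182/21 ≈ 1.7262e+8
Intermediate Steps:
m = 186 (m = -2*(-93) = 186)
(44453 + A((13 - 95)/(-45 + 3)))*(t(m) + 4036) = (44453 + (13 - 95)/(-45 + 3))*((33 - 1*186) + 4036) = (44453 - 82/(-42))*((33 - 186) + 4036) = (44453 - 82*(-1/42))*(-153 + 4036) = (44453 + 41/21)*3883 = (933554/21)*3883 = 3624990182/21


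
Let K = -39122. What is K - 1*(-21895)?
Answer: -17227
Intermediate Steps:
K - 1*(-21895) = -39122 - 1*(-21895) = -39122 + 21895 = -17227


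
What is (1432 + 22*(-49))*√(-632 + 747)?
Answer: 354*√115 ≈ 3796.2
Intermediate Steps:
(1432 + 22*(-49))*√(-632 + 747) = (1432 - 1078)*√115 = 354*√115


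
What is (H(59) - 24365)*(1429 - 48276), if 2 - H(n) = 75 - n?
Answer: 1142083013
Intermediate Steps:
H(n) = -73 + n (H(n) = 2 - (75 - n) = 2 + (-75 + n) = -73 + n)
(H(59) - 24365)*(1429 - 48276) = ((-73 + 59) - 24365)*(1429 - 48276) = (-14 - 24365)*(-46847) = -24379*(-46847) = 1142083013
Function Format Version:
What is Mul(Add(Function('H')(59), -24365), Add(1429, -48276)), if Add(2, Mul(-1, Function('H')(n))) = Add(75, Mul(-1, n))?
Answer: 1142083013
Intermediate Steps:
Function('H')(n) = Add(-73, n) (Function('H')(n) = Add(2, Mul(-1, Add(75, Mul(-1, n)))) = Add(2, Add(-75, n)) = Add(-73, n))
Mul(Add(Function('H')(59), -24365), Add(1429, -48276)) = Mul(Add(Add(-73, 59), -24365), Add(1429, -48276)) = Mul(Add(-14, -24365), -46847) = Mul(-24379, -46847) = 1142083013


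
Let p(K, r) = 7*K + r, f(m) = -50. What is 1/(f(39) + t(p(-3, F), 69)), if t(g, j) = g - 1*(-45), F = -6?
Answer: -1/32 ≈ -0.031250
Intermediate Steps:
p(K, r) = r + 7*K
t(g, j) = 45 + g (t(g, j) = g + 45 = 45 + g)
1/(f(39) + t(p(-3, F), 69)) = 1/(-50 + (45 + (-6 + 7*(-3)))) = 1/(-50 + (45 + (-6 - 21))) = 1/(-50 + (45 - 27)) = 1/(-50 + 18) = 1/(-32) = -1/32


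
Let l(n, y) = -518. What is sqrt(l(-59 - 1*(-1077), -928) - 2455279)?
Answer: I*sqrt(2455797) ≈ 1567.1*I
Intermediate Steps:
sqrt(l(-59 - 1*(-1077), -928) - 2455279) = sqrt(-518 - 2455279) = sqrt(-2455797) = I*sqrt(2455797)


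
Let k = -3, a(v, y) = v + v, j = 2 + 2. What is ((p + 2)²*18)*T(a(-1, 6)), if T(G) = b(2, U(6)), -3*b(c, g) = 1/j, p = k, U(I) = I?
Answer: -3/2 ≈ -1.5000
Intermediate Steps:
j = 4
a(v, y) = 2*v
p = -3
b(c, g) = -1/12 (b(c, g) = -⅓/4 = -⅓*¼ = -1/12)
T(G) = -1/12
((p + 2)²*18)*T(a(-1, 6)) = ((-3 + 2)²*18)*(-1/12) = ((-1)²*18)*(-1/12) = (1*18)*(-1/12) = 18*(-1/12) = -3/2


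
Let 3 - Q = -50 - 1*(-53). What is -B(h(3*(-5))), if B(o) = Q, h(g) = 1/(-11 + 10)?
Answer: 0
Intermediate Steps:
Q = 0 (Q = 3 - (-50 - 1*(-53)) = 3 - (-50 + 53) = 3 - 1*3 = 3 - 3 = 0)
h(g) = -1 (h(g) = 1/(-1) = -1)
B(o) = 0
-B(h(3*(-5))) = -1*0 = 0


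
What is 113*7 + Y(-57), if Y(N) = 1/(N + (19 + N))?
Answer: 75144/95 ≈ 790.99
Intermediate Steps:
Y(N) = 1/(19 + 2*N)
113*7 + Y(-57) = 113*7 + 1/(19 + 2*(-57)) = 791 + 1/(19 - 114) = 791 + 1/(-95) = 791 - 1/95 = 75144/95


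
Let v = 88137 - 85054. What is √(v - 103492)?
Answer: I*√100409 ≈ 316.87*I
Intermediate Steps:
v = 3083
√(v - 103492) = √(3083 - 103492) = √(-100409) = I*√100409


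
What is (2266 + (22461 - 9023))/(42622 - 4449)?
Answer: 15704/38173 ≈ 0.41139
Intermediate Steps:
(2266 + (22461 - 9023))/(42622 - 4449) = (2266 + 13438)/38173 = 15704*(1/38173) = 15704/38173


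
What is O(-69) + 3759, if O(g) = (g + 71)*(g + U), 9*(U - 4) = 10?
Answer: 32681/9 ≈ 3631.2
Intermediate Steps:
U = 46/9 (U = 4 + (1/9)*10 = 4 + 10/9 = 46/9 ≈ 5.1111)
O(g) = (71 + g)*(46/9 + g) (O(g) = (g + 71)*(g + 46/9) = (71 + g)*(46/9 + g))
O(-69) + 3759 = (3266/9 + (-69)**2 + (685/9)*(-69)) + 3759 = (3266/9 + 4761 - 15755/3) + 3759 = -1150/9 + 3759 = 32681/9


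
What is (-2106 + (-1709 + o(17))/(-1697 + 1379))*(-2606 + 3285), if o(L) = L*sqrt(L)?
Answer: -453571321/318 - 11543*sqrt(17)/318 ≈ -1.4265e+6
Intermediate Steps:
o(L) = L**(3/2)
(-2106 + (-1709 + o(17))/(-1697 + 1379))*(-2606 + 3285) = (-2106 + (-1709 + 17**(3/2))/(-1697 + 1379))*(-2606 + 3285) = (-2106 + (-1709 + 17*sqrt(17))/(-318))*679 = (-2106 + (-1709 + 17*sqrt(17))*(-1/318))*679 = (-2106 + (1709/318 - 17*sqrt(17)/318))*679 = (-667999/318 - 17*sqrt(17)/318)*679 = -453571321/318 - 11543*sqrt(17)/318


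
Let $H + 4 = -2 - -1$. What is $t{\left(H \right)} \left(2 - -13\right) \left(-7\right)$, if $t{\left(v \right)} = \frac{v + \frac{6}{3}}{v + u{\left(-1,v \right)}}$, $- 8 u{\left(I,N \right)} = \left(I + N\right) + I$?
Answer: $- \frac{840}{11} \approx -76.364$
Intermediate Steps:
$u{\left(I,N \right)} = - \frac{I}{4} - \frac{N}{8}$ ($u{\left(I,N \right)} = - \frac{\left(I + N\right) + I}{8} = - \frac{N + 2 I}{8} = - \frac{I}{4} - \frac{N}{8}$)
$H = -5$ ($H = -4 - 1 = -5$)
$t{\left(v \right)} = \frac{2 + v}{\frac{1}{4} + \frac{7 v}{8}}$ ($t{\left(v \right)} = \frac{v + \frac{6}{3}}{v - \left(- \frac{1}{4} + \frac{v}{8}\right)} = \frac{v + 6 \cdot \frac{1}{3}}{v - \left(- \frac{1}{4} + \frac{v}{8}\right)} = \frac{v + 2}{\frac{1}{4} + \frac{7 v}{8}} = \frac{2 + v}{\frac{1}{4} + \frac{7 v}{8}}$)
$t{\left(H \right)} \left(2 - -13\right) \left(-7\right) = \frac{8 \left(2 - 5\right)}{2 + 7 \left(-5\right)} \left(2 - -13\right) \left(-7\right) = 8 \frac{1}{2 - 35} \left(-3\right) \left(2 + 13\right) \left(-7\right) = 8 \frac{1}{-33} \left(-3\right) 15 \left(-7\right) = 8 \left(- \frac{1}{33}\right) \left(-3\right) 15 \left(-7\right) = \frac{8}{11} \cdot 15 \left(-7\right) = \frac{120}{11} \left(-7\right) = - \frac{840}{11}$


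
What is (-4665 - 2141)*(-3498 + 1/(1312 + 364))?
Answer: 19950587741/838 ≈ 2.3807e+7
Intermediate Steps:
(-4665 - 2141)*(-3498 + 1/(1312 + 364)) = -6806*(-3498 + 1/1676) = -6806*(-5862647/1676) = 19950587741/838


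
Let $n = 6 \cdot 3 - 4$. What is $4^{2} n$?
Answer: $224$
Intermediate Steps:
$n = 14$ ($n = 18 - 4 = 14$)
$4^{2} n = 4^{2} \cdot 14 = 16 \cdot 14 = 224$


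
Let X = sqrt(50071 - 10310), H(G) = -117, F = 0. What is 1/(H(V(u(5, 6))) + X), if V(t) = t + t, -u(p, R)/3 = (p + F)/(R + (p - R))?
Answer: 117/26072 + sqrt(39761)/26072 ≈ 0.012136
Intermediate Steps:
u(p, R) = -3 (u(p, R) = -3*(p + 0)/(R + (p - R)) = -3*p/p = -3*1 = -3)
V(t) = 2*t
X = sqrt(39761) ≈ 199.40
1/(H(V(u(5, 6))) + X) = 1/(-117 + sqrt(39761))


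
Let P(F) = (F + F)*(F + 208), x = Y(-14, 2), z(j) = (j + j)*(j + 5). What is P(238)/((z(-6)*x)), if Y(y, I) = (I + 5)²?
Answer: 7582/21 ≈ 361.05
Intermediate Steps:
z(j) = 2*j*(5 + j) (z(j) = (2*j)*(5 + j) = 2*j*(5 + j))
Y(y, I) = (5 + I)²
x = 49 (x = (5 + 2)² = 7² = 49)
P(F) = 2*F*(208 + F) (P(F) = (2*F)*(208 + F) = 2*F*(208 + F))
P(238)/((z(-6)*x)) = (2*238*(208 + 238))/(((2*(-6)*(5 - 6))*49)) = (2*238*446)/(((2*(-6)*(-1))*49)) = 212296/((12*49)) = 212296/588 = 212296*(1/588) = 7582/21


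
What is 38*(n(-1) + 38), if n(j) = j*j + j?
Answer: 1444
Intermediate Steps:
n(j) = j + j² (n(j) = j² + j = j + j²)
38*(n(-1) + 38) = 38*(-(1 - 1) + 38) = 38*(-1*0 + 38) = 38*(0 + 38) = 38*38 = 1444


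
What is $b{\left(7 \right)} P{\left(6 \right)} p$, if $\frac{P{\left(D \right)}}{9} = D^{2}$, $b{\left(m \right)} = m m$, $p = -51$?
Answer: $-809676$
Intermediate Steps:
$b{\left(m \right)} = m^{2}$
$P{\left(D \right)} = 9 D^{2}$
$b{\left(7 \right)} P{\left(6 \right)} p = 7^{2} \cdot 9 \cdot 6^{2} \left(-51\right) = 49 \cdot 9 \cdot 36 \left(-51\right) = 49 \cdot 324 \left(-51\right) = 15876 \left(-51\right) = -809676$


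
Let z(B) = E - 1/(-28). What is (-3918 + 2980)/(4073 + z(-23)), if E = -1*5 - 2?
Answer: -26264/113849 ≈ -0.23069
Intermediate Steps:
E = -7 (E = -5 - 2 = -7)
z(B) = -195/28 (z(B) = -7 - 1/(-28) = -7 - 1*(-1/28) = -7 + 1/28 = -195/28)
(-3918 + 2980)/(4073 + z(-23)) = (-3918 + 2980)/(4073 - 195/28) = -938/113849/28 = -938*28/113849 = -26264/113849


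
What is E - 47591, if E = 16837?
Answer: -30754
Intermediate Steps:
E - 47591 = 16837 - 47591 = -30754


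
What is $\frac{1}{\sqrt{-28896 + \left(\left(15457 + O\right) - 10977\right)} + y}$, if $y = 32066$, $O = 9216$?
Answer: $\frac{16033}{514121778} - \frac{5 i \sqrt{38}}{257060889} \approx 3.1185 \cdot 10^{-5} - 1.199 \cdot 10^{-7} i$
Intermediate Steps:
$\frac{1}{\sqrt{-28896 + \left(\left(15457 + O\right) - 10977\right)} + y} = \frac{1}{\sqrt{-28896 + \left(\left(15457 + 9216\right) - 10977\right)} + 32066} = \frac{1}{\sqrt{-28896 + \left(24673 - 10977\right)} + 32066} = \frac{1}{\sqrt{-28896 + 13696} + 32066} = \frac{1}{\sqrt{-15200} + 32066} = \frac{1}{20 i \sqrt{38} + 32066} = \frac{1}{32066 + 20 i \sqrt{38}}$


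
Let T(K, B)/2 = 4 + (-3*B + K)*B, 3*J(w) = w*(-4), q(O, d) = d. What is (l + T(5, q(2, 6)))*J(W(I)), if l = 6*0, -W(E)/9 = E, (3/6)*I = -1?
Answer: 3552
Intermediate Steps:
I = -2 (I = 2*(-1) = -2)
W(E) = -9*E
J(w) = -4*w/3 (J(w) = (w*(-4))/3 = (-4*w)/3 = -4*w/3)
l = 0
T(K, B) = 8 + 2*B*(K - 3*B) (T(K, B) = 2*(4 + (-3*B + K)*B) = 2*(4 + (K - 3*B)*B) = 2*(4 + B*(K - 3*B)) = 8 + 2*B*(K - 3*B))
(l + T(5, q(2, 6)))*J(W(I)) = (0 + (8 - 6*6² + 2*6*5))*(-(-12)*(-2)) = (0 + (8 - 6*36 + 60))*(-4/3*18) = (0 + (8 - 216 + 60))*(-24) = (0 - 148)*(-24) = -148*(-24) = 3552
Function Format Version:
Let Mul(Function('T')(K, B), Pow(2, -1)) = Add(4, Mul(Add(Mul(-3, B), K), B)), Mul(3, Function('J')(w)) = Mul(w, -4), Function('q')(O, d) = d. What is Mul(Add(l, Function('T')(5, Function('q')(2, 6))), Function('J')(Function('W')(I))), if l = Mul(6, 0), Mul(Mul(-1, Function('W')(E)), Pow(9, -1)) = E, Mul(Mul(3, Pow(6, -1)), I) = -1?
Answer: 3552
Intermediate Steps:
I = -2 (I = Mul(2, -1) = -2)
Function('W')(E) = Mul(-9, E)
Function('J')(w) = Mul(Rational(-4, 3), w) (Function('J')(w) = Mul(Rational(1, 3), Mul(w, -4)) = Mul(Rational(1, 3), Mul(-4, w)) = Mul(Rational(-4, 3), w))
l = 0
Function('T')(K, B) = Add(8, Mul(2, B, Add(K, Mul(-3, B)))) (Function('T')(K, B) = Mul(2, Add(4, Mul(Add(Mul(-3, B), K), B))) = Mul(2, Add(4, Mul(Add(K, Mul(-3, B)), B))) = Mul(2, Add(4, Mul(B, Add(K, Mul(-3, B))))) = Add(8, Mul(2, B, Add(K, Mul(-3, B)))))
Mul(Add(l, Function('T')(5, Function('q')(2, 6))), Function('J')(Function('W')(I))) = Mul(Add(0, Add(8, Mul(-6, Pow(6, 2)), Mul(2, 6, 5))), Mul(Rational(-4, 3), Mul(-9, -2))) = Mul(Add(0, Add(8, Mul(-6, 36), 60)), Mul(Rational(-4, 3), 18)) = Mul(Add(0, Add(8, -216, 60)), -24) = Mul(Add(0, -148), -24) = Mul(-148, -24) = 3552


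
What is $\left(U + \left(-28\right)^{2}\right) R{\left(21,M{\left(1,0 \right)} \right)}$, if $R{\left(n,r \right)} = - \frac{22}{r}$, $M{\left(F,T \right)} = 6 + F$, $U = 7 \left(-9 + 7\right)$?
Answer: $-2420$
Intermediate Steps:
$U = -14$ ($U = 7 \left(-2\right) = -14$)
$\left(U + \left(-28\right)^{2}\right) R{\left(21,M{\left(1,0 \right)} \right)} = \left(-14 + \left(-28\right)^{2}\right) \left(- \frac{22}{6 + 1}\right) = \left(-14 + 784\right) \left(- \frac{22}{7}\right) = 770 \left(\left(-22\right) \frac{1}{7}\right) = 770 \left(- \frac{22}{7}\right) = -2420$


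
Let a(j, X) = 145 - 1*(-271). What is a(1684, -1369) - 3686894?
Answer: -3686478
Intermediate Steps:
a(j, X) = 416 (a(j, X) = 145 + 271 = 416)
a(1684, -1369) - 3686894 = 416 - 3686894 = -3686478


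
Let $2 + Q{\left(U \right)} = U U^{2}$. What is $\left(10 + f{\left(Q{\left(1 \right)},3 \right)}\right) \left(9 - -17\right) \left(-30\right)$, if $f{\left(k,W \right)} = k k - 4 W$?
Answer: $780$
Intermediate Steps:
$Q{\left(U \right)} = -2 + U^{3}$ ($Q{\left(U \right)} = -2 + U U^{2} = -2 + U^{3}$)
$f{\left(k,W \right)} = k^{2} - 4 W$
$\left(10 + f{\left(Q{\left(1 \right)},3 \right)}\right) \left(9 - -17\right) \left(-30\right) = \left(10 + \left(\left(-2 + 1^{3}\right)^{2} - 12\right)\right) \left(9 - -17\right) \left(-30\right) = \left(10 - \left(12 - \left(-2 + 1\right)^{2}\right)\right) \left(9 + 17\right) \left(-30\right) = \left(10 - \left(12 - \left(-1\right)^{2}\right)\right) 26 \left(-30\right) = \left(10 + \left(1 - 12\right)\right) 26 \left(-30\right) = \left(10 - 11\right) 26 \left(-30\right) = \left(-1\right) 26 \left(-30\right) = \left(-26\right) \left(-30\right) = 780$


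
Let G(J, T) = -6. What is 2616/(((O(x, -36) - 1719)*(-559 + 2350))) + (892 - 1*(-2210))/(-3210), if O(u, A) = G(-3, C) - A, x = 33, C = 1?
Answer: -521774681/539458155 ≈ -0.96722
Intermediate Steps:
O(u, A) = -6 - A
2616/(((O(x, -36) - 1719)*(-559 + 2350))) + (892 - 1*(-2210))/(-3210) = 2616/((((-6 - 1*(-36)) - 1719)*(-559 + 2350))) + (892 - 1*(-2210))/(-3210) = 2616/((((-6 + 36) - 1719)*1791)) + (892 + 2210)*(-1/3210) = 2616/(((30 - 1719)*1791)) + 3102*(-1/3210) = 2616/((-1689*1791)) - 517/535 = 2616/(-3024999) - 517/535 = 2616*(-1/3024999) - 517/535 = -872/1008333 - 517/535 = -521774681/539458155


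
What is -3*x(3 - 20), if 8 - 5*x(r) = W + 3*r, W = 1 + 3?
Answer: -33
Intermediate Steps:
W = 4
x(r) = ⅘ - 3*r/5 (x(r) = 8/5 - (4 + 3*r)/5 = 8/5 + (-⅘ - 3*r/5) = ⅘ - 3*r/5)
-3*x(3 - 20) = -3*(⅘ - 3*(3 - 20)/5) = -3*(⅘ - ⅗*(-17)) = -3*(⅘ + 51/5) = -3*11 = -33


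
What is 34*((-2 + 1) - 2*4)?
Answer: -306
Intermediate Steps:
34*((-2 + 1) - 2*4) = 34*(-1 - 8) = 34*(-9) = -306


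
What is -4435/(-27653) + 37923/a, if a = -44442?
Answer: -283861483/409651542 ≈ -0.69293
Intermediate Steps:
-4435/(-27653) + 37923/a = -4435/(-27653) + 37923/(-44442) = -4435*(-1/27653) + 37923*(-1/44442) = 4435/27653 - 12641/14814 = -283861483/409651542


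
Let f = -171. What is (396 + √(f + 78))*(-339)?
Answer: -134244 - 339*I*√93 ≈ -1.3424e+5 - 3269.2*I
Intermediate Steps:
(396 + √(f + 78))*(-339) = (396 + √(-171 + 78))*(-339) = (396 + √(-93))*(-339) = (396 + I*√93)*(-339) = -134244 - 339*I*√93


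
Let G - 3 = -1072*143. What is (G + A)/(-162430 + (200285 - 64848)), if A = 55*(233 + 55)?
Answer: 137453/26993 ≈ 5.0922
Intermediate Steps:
G = -153293 (G = 3 - 1072*143 = 3 - 153296 = -153293)
A = 15840 (A = 55*288 = 15840)
(G + A)/(-162430 + (200285 - 64848)) = (-153293 + 15840)/(-162430 + (200285 - 64848)) = -137453/(-162430 + 135437) = -137453/(-26993) = -137453*(-1/26993) = 137453/26993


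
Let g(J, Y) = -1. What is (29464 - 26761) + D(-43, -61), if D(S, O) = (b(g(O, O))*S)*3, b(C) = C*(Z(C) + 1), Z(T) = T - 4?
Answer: 2187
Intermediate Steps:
Z(T) = -4 + T
b(C) = C*(-3 + C) (b(C) = C*((-4 + C) + 1) = C*(-3 + C))
D(S, O) = 12*S (D(S, O) = ((-(-3 - 1))*S)*3 = ((-1*(-4))*S)*3 = (4*S)*3 = 12*S)
(29464 - 26761) + D(-43, -61) = (29464 - 26761) + 12*(-43) = 2703 - 516 = 2187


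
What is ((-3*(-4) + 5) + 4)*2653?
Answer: 55713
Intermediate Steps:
((-3*(-4) + 5) + 4)*2653 = ((12 + 5) + 4)*2653 = (17 + 4)*2653 = 21*2653 = 55713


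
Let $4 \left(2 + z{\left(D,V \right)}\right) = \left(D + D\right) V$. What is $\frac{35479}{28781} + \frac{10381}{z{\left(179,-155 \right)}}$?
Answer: $\frac{22762097}{46979057} \approx 0.48452$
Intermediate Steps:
$z{\left(D,V \right)} = -2 + \frac{D V}{2}$ ($z{\left(D,V \right)} = -2 + \frac{\left(D + D\right) V}{4} = -2 + \frac{2 D V}{4} = -2 + \frac{D V}{2}$)
$\frac{35479}{28781} + \frac{10381}{z{\left(179,-155 \right)}} = \frac{35479}{28781} + \frac{10381}{-2 + \frac{1}{2} \cdot 179 \left(-155\right)} = 35479 \cdot \frac{1}{28781} + \frac{10381}{-2 - \frac{27745}{2}} = \frac{2087}{1693} + \frac{10381}{- \frac{27749}{2}} = \frac{2087}{1693} + 10381 \left(- \frac{2}{27749}\right) = \frac{2087}{1693} - \frac{20762}{27749} = \frac{22762097}{46979057}$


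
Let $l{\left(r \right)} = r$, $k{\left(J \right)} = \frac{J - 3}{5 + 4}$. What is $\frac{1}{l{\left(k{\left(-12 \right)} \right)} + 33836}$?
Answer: $\frac{3}{101503} \approx 2.9556 \cdot 10^{-5}$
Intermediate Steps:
$k{\left(J \right)} = - \frac{1}{3} + \frac{J}{9}$ ($k{\left(J \right)} = \frac{-3 + J}{9} = \left(-3 + J\right) \frac{1}{9} = - \frac{1}{3} + \frac{J}{9}$)
$\frac{1}{l{\left(k{\left(-12 \right)} \right)} + 33836} = \frac{1}{\left(- \frac{1}{3} + \frac{1}{9} \left(-12\right)\right) + 33836} = \frac{1}{\left(- \frac{1}{3} - \frac{4}{3}\right) + 33836} = \frac{1}{- \frac{5}{3} + 33836} = \frac{1}{\frac{101503}{3}} = \frac{3}{101503}$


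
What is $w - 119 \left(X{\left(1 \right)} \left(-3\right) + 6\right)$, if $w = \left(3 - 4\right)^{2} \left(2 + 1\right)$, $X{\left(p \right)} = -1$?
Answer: $-1068$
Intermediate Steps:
$w = 3$ ($w = \left(-1\right)^{2} \cdot 3 = 1 \cdot 3 = 3$)
$w - 119 \left(X{\left(1 \right)} \left(-3\right) + 6\right) = 3 - 119 \left(\left(-1\right) \left(-3\right) + 6\right) = 3 - 119 \left(3 + 6\right) = 3 - 1071 = -1068$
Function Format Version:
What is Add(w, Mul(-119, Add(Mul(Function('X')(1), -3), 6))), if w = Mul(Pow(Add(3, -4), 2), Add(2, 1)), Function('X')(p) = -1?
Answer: -1068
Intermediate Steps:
w = 3 (w = Mul(Pow(-1, 2), 3) = Mul(1, 3) = 3)
Add(w, Mul(-119, Add(Mul(Function('X')(1), -3), 6))) = Add(3, Mul(-119, Add(Mul(-1, -3), 6))) = Add(3, Mul(-119, Add(3, 6))) = Add(3, Mul(-119, 9)) = Add(3, -1071) = -1068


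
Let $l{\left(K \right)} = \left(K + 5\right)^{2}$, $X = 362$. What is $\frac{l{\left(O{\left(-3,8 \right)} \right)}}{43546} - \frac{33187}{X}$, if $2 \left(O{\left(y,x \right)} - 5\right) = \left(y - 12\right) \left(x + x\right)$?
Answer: $- \frac{720390451}{7881826} \approx -91.399$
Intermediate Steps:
$O{\left(y,x \right)} = 5 + x \left(-12 + y\right)$ ($O{\left(y,x \right)} = 5 + \frac{\left(y - 12\right) \left(x + x\right)}{2} = 5 + \frac{\left(-12 + y\right) 2 x}{2} = 5 + \frac{2 x \left(-12 + y\right)}{2} = 5 + x \left(-12 + y\right)$)
$l{\left(K \right)} = \left(5 + K\right)^{2}$
$\frac{l{\left(O{\left(-3,8 \right)} \right)}}{43546} - \frac{33187}{X} = \frac{\left(5 + \left(5 - 96 + 8 \left(-3\right)\right)\right)^{2}}{43546} - \frac{33187}{362} = \left(5 - 115\right)^{2} \cdot \frac{1}{43546} - \frac{33187}{362} = \left(-110\right)^{2} \cdot \frac{1}{43546} - \frac{33187}{362} = 12100 \cdot \frac{1}{43546} - \frac{33187}{362} = \frac{6050}{21773} - \frac{33187}{362} = - \frac{720390451}{7881826}$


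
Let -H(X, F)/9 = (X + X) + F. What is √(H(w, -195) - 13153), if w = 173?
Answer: 4*I*√907 ≈ 120.47*I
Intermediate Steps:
H(X, F) = -18*X - 9*F (H(X, F) = -9*((X + X) + F) = -9*(2*X + F) = -9*(F + 2*X) = -18*X - 9*F)
√(H(w, -195) - 13153) = √((-18*173 - 9*(-195)) - 13153) = √((-3114 + 1755) - 13153) = √(-1359 - 13153) = √(-14512) = 4*I*√907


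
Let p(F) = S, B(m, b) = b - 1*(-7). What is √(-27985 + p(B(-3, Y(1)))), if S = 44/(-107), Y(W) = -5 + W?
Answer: 7*I*√6538877/107 ≈ 167.29*I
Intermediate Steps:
B(m, b) = 7 + b (B(m, b) = b + 7 = 7 + b)
S = -44/107 (S = 44*(-1/107) = -44/107 ≈ -0.41121)
p(F) = -44/107
√(-27985 + p(B(-3, Y(1)))) = √(-27985 - 44/107) = √(-2994439/107) = 7*I*√6538877/107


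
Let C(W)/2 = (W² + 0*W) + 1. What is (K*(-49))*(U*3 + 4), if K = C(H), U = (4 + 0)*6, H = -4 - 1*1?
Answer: -193648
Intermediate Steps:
H = -5 (H = -4 - 1 = -5)
U = 24 (U = 4*6 = 24)
C(W) = 2 + 2*W² (C(W) = 2*((W² + 0*W) + 1) = 2*((W² + 0) + 1) = 2*(W² + 1) = 2*(1 + W²) = 2 + 2*W²)
K = 52 (K = 2 + 2*(-5)² = 2 + 2*25 = 2 + 50 = 52)
(K*(-49))*(U*3 + 4) = (52*(-49))*(24*3 + 4) = -2548*(72 + 4) = -2548*76 = -193648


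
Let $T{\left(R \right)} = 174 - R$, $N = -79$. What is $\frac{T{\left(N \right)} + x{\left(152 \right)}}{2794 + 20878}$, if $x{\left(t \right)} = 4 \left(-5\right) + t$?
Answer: $\frac{35}{2152} \approx 0.016264$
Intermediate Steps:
$x{\left(t \right)} = -20 + t$
$\frac{T{\left(N \right)} + x{\left(152 \right)}}{2794 + 20878} = \frac{\left(174 - -79\right) + \left(-20 + 152\right)}{2794 + 20878} = \frac{\left(174 + 79\right) + 132}{23672} = \left(253 + 132\right) \frac{1}{23672} = 385 \cdot \frac{1}{23672} = \frac{35}{2152}$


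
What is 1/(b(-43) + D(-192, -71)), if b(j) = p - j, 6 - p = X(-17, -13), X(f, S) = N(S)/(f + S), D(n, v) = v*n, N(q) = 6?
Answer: 5/68406 ≈ 7.3093e-5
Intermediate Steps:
D(n, v) = n*v
X(f, S) = 6/(S + f) (X(f, S) = 6/(f + S) = 6/(S + f))
p = 31/5 (p = 6 - 6/(-13 - 17) = 6 - 6/(-30) = 6 - 6*(-1)/30 = 6 - 1*(-⅕) = 6 + ⅕ = 31/5 ≈ 6.2000)
b(j) = 31/5 - j
1/(b(-43) + D(-192, -71)) = 1/((31/5 - 1*(-43)) - 192*(-71)) = 1/((31/5 + 43) + 13632) = 1/(246/5 + 13632) = 1/(68406/5) = 5/68406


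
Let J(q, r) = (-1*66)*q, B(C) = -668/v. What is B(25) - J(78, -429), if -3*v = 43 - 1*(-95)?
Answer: 118738/23 ≈ 5162.5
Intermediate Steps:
v = -46 (v = -(43 - 1*(-95))/3 = -(43 + 95)/3 = -1/3*138 = -46)
B(C) = 334/23 (B(C) = -668/(-46) = -668*(-1/46) = 334/23)
J(q, r) = -66*q
B(25) - J(78, -429) = 334/23 - (-66)*78 = 334/23 - 1*(-5148) = 334/23 + 5148 = 118738/23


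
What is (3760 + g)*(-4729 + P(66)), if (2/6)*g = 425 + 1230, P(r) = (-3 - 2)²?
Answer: -41042400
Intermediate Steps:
P(r) = 25 (P(r) = (-5)² = 25)
g = 4965 (g = 3*(425 + 1230) = 3*1655 = 4965)
(3760 + g)*(-4729 + P(66)) = (3760 + 4965)*(-4729 + 25) = 8725*(-4704) = -41042400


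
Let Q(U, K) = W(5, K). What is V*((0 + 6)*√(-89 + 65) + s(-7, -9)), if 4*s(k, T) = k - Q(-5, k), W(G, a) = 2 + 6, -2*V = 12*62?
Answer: 1395 - 4464*I*√6 ≈ 1395.0 - 10935.0*I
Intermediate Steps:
V = -372 (V = -6*62 = -½*744 = -372)
W(G, a) = 8
Q(U, K) = 8
s(k, T) = -2 + k/4 (s(k, T) = (k - 1*8)/4 = (k - 8)/4 = (-8 + k)/4 = -2 + k/4)
V*((0 + 6)*√(-89 + 65) + s(-7, -9)) = -372*((0 + 6)*√(-89 + 65) + (-2 + (¼)*(-7))) = -372*(6*√(-24) + (-2 - 7/4)) = -372*(6*(2*I*√6) - 15/4) = -372*(12*I*√6 - 15/4) = -372*(-15/4 + 12*I*√6) = 1395 - 4464*I*√6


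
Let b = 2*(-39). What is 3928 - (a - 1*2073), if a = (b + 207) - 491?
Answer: 6363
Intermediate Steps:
b = -78
a = -362 (a = (-78 + 207) - 491 = 129 - 491 = -362)
3928 - (a - 1*2073) = 3928 - (-362 - 1*2073) = 3928 - (-362 - 2073) = 3928 - 1*(-2435) = 3928 + 2435 = 6363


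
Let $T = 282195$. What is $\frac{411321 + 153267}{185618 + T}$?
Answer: $\frac{564588}{467813} \approx 1.2069$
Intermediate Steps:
$\frac{411321 + 153267}{185618 + T} = \frac{411321 + 153267}{185618 + 282195} = \frac{564588}{467813}$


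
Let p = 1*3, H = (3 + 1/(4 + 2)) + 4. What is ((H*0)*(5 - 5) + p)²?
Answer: 9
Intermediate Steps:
H = 43/6 (H = (3 + 1/6) + 4 = (3 + ⅙) + 4 = 19/6 + 4 = 43/6 ≈ 7.1667)
p = 3
((H*0)*(5 - 5) + p)² = (((43/6)*0)*(5 - 5) + 3)² = (0*0 + 3)² = (0 + 3)² = 3² = 9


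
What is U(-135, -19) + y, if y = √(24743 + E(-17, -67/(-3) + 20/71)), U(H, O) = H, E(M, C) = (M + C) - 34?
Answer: -135 + √1121277369/213 ≈ 22.209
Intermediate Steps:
E(M, C) = -34 + C + M (E(M, C) = (C + M) - 34 = -34 + C + M)
y = √1121277369/213 (y = √(24743 + (-34 + (-67/(-3) + 20/71) - 17)) = √(24743 + (-34 + (-67*(-⅓) + 20*(1/71)) - 17)) = √(24743 + (-34 + (67/3 + 20/71) - 17)) = √(24743 + (-34 + 4817/213 - 17)) = √(24743 - 6046/213) = √(5264213/213) = √1121277369/213 ≈ 157.21)
U(-135, -19) + y = -135 + √1121277369/213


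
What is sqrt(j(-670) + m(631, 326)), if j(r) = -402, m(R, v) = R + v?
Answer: sqrt(555) ≈ 23.558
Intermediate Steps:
sqrt(j(-670) + m(631, 326)) = sqrt(-402 + (631 + 326)) = sqrt(-402 + 957) = sqrt(555)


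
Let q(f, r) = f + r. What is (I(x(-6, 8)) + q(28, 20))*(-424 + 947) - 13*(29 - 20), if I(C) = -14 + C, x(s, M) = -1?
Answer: 17142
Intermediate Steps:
(I(x(-6, 8)) + q(28, 20))*(-424 + 947) - 13*(29 - 20) = ((-14 - 1) + (28 + 20))*(-424 + 947) - 13*(29 - 20) = (-15 + 48)*523 - 13*9 = 33*523 - 1*117 = 17259 - 117 = 17142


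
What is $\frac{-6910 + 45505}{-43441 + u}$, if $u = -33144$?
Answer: $- \frac{7719}{15317} \approx -0.50395$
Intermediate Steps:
$\frac{-6910 + 45505}{-43441 + u} = \frac{-6910 + 45505}{-43441 - 33144} = \frac{38595}{-76585} = 38595 \left(- \frac{1}{76585}\right) = - \frac{7719}{15317}$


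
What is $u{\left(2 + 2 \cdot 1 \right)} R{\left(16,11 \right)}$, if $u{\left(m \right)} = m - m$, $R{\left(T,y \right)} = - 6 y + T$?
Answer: $0$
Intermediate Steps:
$R{\left(T,y \right)} = T - 6 y$
$u{\left(m \right)} = 0$
$u{\left(2 + 2 \cdot 1 \right)} R{\left(16,11 \right)} = 0 \left(16 - 66\right) = 0 \left(-50\right) = 0$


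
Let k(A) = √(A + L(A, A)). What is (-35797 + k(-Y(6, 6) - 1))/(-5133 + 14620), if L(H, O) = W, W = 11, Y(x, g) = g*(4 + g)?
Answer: -35797/9487 + 5*I*√2/9487 ≈ -3.7733 + 0.00074534*I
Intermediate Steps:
L(H, O) = 11
k(A) = √(11 + A) (k(A) = √(A + 11) = √(11 + A))
(-35797 + k(-Y(6, 6) - 1))/(-5133 + 14620) = (-35797 + √(11 + (-6*(4 + 6) - 1)))/(-5133 + 14620) = (-35797 + √(11 + (-6*10 - 1)))/9487 = (-35797 + √(11 + (-1*60 - 1)))*(1/9487) = (-35797 + √(11 + (-60 - 1)))*(1/9487) = (-35797 + √(11 - 61))*(1/9487) = (-35797 + √(-50))*(1/9487) = (-35797 + 5*I*√2)*(1/9487) = -35797/9487 + 5*I*√2/9487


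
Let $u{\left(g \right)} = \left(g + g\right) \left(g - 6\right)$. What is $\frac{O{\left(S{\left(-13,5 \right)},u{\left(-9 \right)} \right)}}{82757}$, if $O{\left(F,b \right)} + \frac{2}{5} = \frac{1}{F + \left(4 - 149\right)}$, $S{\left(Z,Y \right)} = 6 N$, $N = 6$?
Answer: $- \frac{223}{45102565} \approx -4.9443 \cdot 10^{-6}$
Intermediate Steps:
$u{\left(g \right)} = 2 g \left(-6 + g\right)$
$S{\left(Z,Y \right)} = 36$ ($S{\left(Z,Y \right)} = 6 \cdot 6 = 36$)
$O{\left(F,b \right)} = - \frac{2}{5} + \frac{1}{-145 + F}$ ($O{\left(F,b \right)} = - \frac{2}{5} + \frac{1}{F + \left(4 - 149\right)} = - \frac{2}{5} + \frac{1}{F - 145} = - \frac{2}{5} + \frac{1}{-145 + F}$)
$\frac{O{\left(S{\left(-13,5 \right)},u{\left(-9 \right)} \right)}}{82757} = \frac{\frac{1}{5} \frac{1}{-145 + 36} \left(295 - 72\right)}{82757} = \frac{295 - 72}{5 \left(-109\right)} \frac{1}{82757} = \frac{1}{5} \left(- \frac{1}{109}\right) 223 \cdot \frac{1}{82757} = \left(- \frac{223}{545}\right) \frac{1}{82757} = - \frac{223}{45102565}$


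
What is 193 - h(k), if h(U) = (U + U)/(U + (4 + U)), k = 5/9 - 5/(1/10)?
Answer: 81966/427 ≈ 191.96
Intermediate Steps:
k = -445/9 (k = 5*(⅑) - 5/⅒ = 5/9 - 5*10 = 5/9 - 50 = -445/9 ≈ -49.444)
h(U) = 2*U/(4 + 2*U) (h(U) = (2*U)/(4 + 2*U) = 2*U/(4 + 2*U))
193 - h(k) = 193 - (-445)/(9*(2 - 445/9)) = 193 - (-445)/(9*(-427/9)) = 193 - (-445)*(-9)/(9*427) = 193 - 1*445/427 = 193 - 445/427 = 81966/427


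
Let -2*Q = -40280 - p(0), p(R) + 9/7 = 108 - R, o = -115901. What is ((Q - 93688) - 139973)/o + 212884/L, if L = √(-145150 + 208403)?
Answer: 2988547/1622614 + 212884*√63253/63253 ≈ 848.29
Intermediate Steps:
p(R) = 747/7 - R (p(R) = -9/7 + (108 - R) = 747/7 - R)
Q = 282707/14 (Q = -(-40280 - (747/7 - 1*0))/2 = -(-40280 - (747/7 + 0))/2 = -(-40280 - 1*747/7)/2 = -(-40280 - 747/7)/2 = -½*(-282707/7) = 282707/14 ≈ 20193.)
L = √63253 ≈ 251.50
((Q - 93688) - 139973)/o + 212884/L = ((282707/14 - 93688) - 139973)/(-115901) + 212884/(√63253) = (-1028925/14 - 139973)*(-1/115901) + 212884*(√63253/63253) = -2988547/14*(-1/115901) + 212884*√63253/63253 = 2988547/1622614 + 212884*√63253/63253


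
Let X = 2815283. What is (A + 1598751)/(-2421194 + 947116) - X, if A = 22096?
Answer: -4149948354921/1474078 ≈ -2.8153e+6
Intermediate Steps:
(A + 1598751)/(-2421194 + 947116) - X = (22096 + 1598751)/(-2421194 + 947116) - 1*2815283 = 1620847/(-1474078) - 2815283 = 1620847*(-1/1474078) - 2815283 = -1620847/1474078 - 2815283 = -4149948354921/1474078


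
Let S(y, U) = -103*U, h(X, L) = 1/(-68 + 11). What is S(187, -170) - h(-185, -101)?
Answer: 998071/57 ≈ 17510.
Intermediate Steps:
h(X, L) = -1/57 (h(X, L) = 1/(-57) = -1/57)
S(187, -170) - h(-185, -101) = -103*(-170) - 1*(-1/57) = 17510 + 1/57 = 998071/57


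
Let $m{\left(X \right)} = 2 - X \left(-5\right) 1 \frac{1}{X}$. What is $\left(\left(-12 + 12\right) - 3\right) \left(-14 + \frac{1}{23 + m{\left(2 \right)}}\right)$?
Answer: $\frac{419}{10} \approx 41.9$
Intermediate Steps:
$m{\left(X \right)} = 7$ ($m{\left(X \right)} = 2 - \frac{\left(-5\right) X}{X} = 2 - -5 = 2 + 5 = 7$)
$\left(\left(-12 + 12\right) - 3\right) \left(-14 + \frac{1}{23 + m{\left(2 \right)}}\right) = \left(\left(-12 + 12\right) - 3\right) \left(-14 + \frac{1}{23 + 7}\right) = \left(0 - 3\right) \left(-14 + \frac{1}{30}\right) = - 3 \left(-14 + \frac{1}{30}\right) = \left(-3\right) \left(- \frac{419}{30}\right) = \frac{419}{10}$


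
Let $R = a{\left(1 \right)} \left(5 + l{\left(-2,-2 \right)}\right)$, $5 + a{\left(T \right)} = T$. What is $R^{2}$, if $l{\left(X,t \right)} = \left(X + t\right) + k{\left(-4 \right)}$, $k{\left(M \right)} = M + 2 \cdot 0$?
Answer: $144$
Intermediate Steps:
$k{\left(M \right)} = M$ ($k{\left(M \right)} = M + 0 = M$)
$l{\left(X,t \right)} = -4 + X + t$ ($l{\left(X,t \right)} = \left(X + t\right) - 4 = -4 + X + t$)
$a{\left(T \right)} = -5 + T$
$R = 12$ ($R = \left(-5 + 1\right) \left(5 - 8\right) = - 4 \left(5 - 8\right) = \left(-4\right) \left(-3\right) = 12$)
$R^{2} = 12^{2} = 144$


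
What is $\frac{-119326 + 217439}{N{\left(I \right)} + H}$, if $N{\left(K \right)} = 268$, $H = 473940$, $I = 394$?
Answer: $\frac{98113}{474208} \approx 0.2069$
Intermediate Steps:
$\frac{-119326 + 217439}{N{\left(I \right)} + H} = \frac{-119326 + 217439}{268 + 473940} = \frac{98113}{474208}$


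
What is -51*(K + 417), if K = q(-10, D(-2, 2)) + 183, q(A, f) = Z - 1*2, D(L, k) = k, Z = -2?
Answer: -30396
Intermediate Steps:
q(A, f) = -4 (q(A, f) = -2 - 1*2 = -2 - 2 = -4)
K = 179 (K = -4 + 183 = 179)
-51*(K + 417) = -51*(179 + 417) = -51*596 = -30396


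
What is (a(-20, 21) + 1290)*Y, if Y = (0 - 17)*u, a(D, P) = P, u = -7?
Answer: 156009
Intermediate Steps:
Y = 119 (Y = (0 - 17)*(-7) = -17*(-7) = 119)
(a(-20, 21) + 1290)*Y = (21 + 1290)*119 = 1311*119 = 156009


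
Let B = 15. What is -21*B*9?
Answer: -2835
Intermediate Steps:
-21*B*9 = -21*15*9 = -315*9 = -2835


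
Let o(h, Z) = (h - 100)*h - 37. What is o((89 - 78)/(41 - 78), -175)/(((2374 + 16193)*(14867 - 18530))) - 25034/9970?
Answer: -1165419654764413/464138149982265 ≈ -2.5109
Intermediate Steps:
o(h, Z) = -37 + h*(-100 + h) (o(h, Z) = (-100 + h)*h - 37 = h*(-100 + h) - 37 = -37 + h*(-100 + h))
o((89 - 78)/(41 - 78), -175)/(((2374 + 16193)*(14867 - 18530))) - 25034/9970 = (-37 + ((89 - 78)/(41 - 78))² - 100*(89 - 78)/(41 - 78))/(((2374 + 16193)*(14867 - 18530))) - 25034/9970 = (-37 + (11/(-37))² - 1100/(-37))/((18567*(-3663))) - 25034*1/9970 = (-37 + (11*(-1/37))² - 1100*(-1)/37)/(-68010921) - 12517/4985 = (-37 + (-11/37)² - 100*(-11/37))*(-1/68010921) - 12517/4985 = (-37 + 121/1369 + 1100/37)*(-1/68010921) - 12517/4985 = -9832/1369*(-1/68010921) - 12517/4985 = 9832/93106950849 - 12517/4985 = -1165419654764413/464138149982265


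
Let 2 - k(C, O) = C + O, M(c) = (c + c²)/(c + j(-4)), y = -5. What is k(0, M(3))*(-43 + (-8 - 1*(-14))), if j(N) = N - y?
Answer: 37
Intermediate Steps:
j(N) = 5 + N (j(N) = N - 1*(-5) = N + 5 = 5 + N)
M(c) = (c + c²)/(1 + c) (M(c) = (c + c²)/(c + (5 - 4)) = (c + c²)/(c + 1) = (c + c²)/(1 + c))
k(C, O) = 2 - C - O (k(C, O) = 2 - (C + O) = 2 + (-C - O) = 2 - C - O)
k(0, M(3))*(-43 + (-8 - 1*(-14))) = (2 - 1*0 - 1*3)*(-43 + (-8 - 1*(-14))) = (2 + 0 - 3)*(-43 + (-8 + 14)) = -(-43 + 6) = -1*(-37) = 37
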